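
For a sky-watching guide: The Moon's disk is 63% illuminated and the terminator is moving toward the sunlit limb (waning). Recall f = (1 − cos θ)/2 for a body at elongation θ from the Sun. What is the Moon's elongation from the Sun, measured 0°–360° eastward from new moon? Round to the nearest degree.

cos θ = 1 − 2f = -0.260, giving a principal value of 105.1°.
A waning Moon lies in 180°–360°, so θ = 360° − 105.1° = 254.9°.

255°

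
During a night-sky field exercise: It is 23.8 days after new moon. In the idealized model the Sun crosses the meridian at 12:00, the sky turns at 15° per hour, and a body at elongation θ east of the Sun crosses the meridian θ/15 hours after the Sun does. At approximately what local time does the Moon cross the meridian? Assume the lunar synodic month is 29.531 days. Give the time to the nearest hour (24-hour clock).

07:00

The Moon has covered 23.8/29.531 of its cycle, so θ ≈ 360° × 23.8/29.531 = 290.1°.
Delay after the Sun = 290.1° / (15°/h) ≈ 19.34 h.
12:00 + 19.34 h ≈ 07:21 → 07:00 to the nearest hour.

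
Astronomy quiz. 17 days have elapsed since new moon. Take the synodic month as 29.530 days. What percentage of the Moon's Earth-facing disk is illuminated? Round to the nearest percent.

94%

The Moon has covered 17/29.530 of its cycle, so θ ≈ 360° × 17/29.530 = 207.2°.
Illuminated fraction = (1 − cos 207.2°)/2 = (1 − (-0.889))/2 ≈ 0.945, so 94%.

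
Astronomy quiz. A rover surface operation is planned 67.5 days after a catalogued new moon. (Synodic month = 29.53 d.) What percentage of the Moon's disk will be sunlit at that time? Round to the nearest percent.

67.5/29.53 = 2.286 lunations, so 2 complete cycles and 8.44 d into the next.
The Moon has covered 8.44/29.53 of its cycle, so θ ≈ 360° × 8.44/29.53 = 102.9°.
cos 102.9° = (-0.223), so f = (1 − (-0.223))/2 = 0.612, so 61%.

61%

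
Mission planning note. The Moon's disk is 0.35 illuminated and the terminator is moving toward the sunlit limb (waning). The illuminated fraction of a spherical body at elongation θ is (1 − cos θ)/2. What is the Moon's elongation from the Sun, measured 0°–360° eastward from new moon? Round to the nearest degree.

287°

Invert f = (1 − cos θ)/2 to get cos θ = 1 − 2(0.35) = 0.300, hence θ₀ = arccos 0.300 = 72.5°.
Since the Moon is past full (waning), take the reflex angle: θ = 360° − 72.5° = 287.5°.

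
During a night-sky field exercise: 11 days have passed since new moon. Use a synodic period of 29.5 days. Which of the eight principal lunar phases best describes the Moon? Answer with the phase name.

waxing gibbous

At 11/29.5 of the cycle, θ ≈ 134° — the waxing gibbous range.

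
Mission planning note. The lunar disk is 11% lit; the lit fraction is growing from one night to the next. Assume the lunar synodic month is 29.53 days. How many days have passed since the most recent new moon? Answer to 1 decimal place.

3.2 days

cos θ = 1 − 2f = 0.780, giving a principal value of 38.7°.
Before full moon the principal value applies: θ = 38.7°.
At 360°/29.53 d per day, 38.7° corresponds to 3.18 days.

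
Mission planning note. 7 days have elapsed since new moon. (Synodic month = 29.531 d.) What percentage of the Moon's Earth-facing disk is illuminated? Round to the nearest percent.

Phase angle: θ = 360°·(7 d)/(29.531 d) = 85.3°.
Illuminated fraction = (1 − cos 85.3°)/2 = (1 − 0.081)/2 ≈ 0.459, so 46%.

46%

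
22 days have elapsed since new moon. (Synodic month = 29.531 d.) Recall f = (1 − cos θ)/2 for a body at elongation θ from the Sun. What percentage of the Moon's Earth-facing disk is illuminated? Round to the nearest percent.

The Moon has covered 22/29.531 of its cycle, so θ ≈ 360° × 22/29.531 = 268.2°.
cos 268.2° = (-0.032), so f = (1 − (-0.032))/2 = 0.516, so 52%.

52%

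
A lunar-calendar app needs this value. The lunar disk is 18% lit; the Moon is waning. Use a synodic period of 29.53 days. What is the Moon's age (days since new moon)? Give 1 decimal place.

25.4 days

Invert f = (1 − cos θ)/2 to get cos θ = 1 − 2(0.18) = 0.640, hence θ₀ = arccos 0.640 = 50.2°.
Since the Moon is past full (waning), take the reflex angle: θ = 360° − 50.2° = 309.8°.
Age = 29.53 × 309.8°/360° ≈ 25.41 days.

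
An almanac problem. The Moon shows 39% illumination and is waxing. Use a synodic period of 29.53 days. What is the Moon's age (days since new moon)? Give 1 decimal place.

6.3 days

cos θ = 1 − 2f = 0.220, giving a principal value of 77.3°.
Waxing ⇒ before full, so θ = 77.3°.
That fraction of the synodic month is 77.3/360 × 29.53 d ≈ 6.34 d.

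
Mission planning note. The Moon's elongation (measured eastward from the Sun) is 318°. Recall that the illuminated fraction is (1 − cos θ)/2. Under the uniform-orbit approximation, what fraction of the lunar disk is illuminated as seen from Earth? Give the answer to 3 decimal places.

Half-versine of 318°: (1 − 0.743)/2 = 0.128.

0.128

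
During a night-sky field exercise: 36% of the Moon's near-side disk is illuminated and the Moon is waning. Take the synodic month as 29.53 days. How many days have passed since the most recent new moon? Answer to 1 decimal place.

cos θ = 1 − 2f = 0.280, giving a principal value of 73.7°.
A waning Moon lies in 180°–360°, so θ = 360° − 73.7° = 286.3°.
Age = 29.53 × 286.3°/360° ≈ 23.48 days.

23.5 days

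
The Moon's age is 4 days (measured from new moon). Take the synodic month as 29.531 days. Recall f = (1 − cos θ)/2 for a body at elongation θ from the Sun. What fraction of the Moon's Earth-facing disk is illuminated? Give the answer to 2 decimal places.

0.17

Phase angle: θ = 360°·(4 d)/(29.531 d) = 48.8°.
cos 48.8° = 0.659, so f = (1 − 0.659)/2 = 0.170.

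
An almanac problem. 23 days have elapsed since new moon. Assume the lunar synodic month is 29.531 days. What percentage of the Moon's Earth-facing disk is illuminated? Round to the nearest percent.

Elongation θ = 360° × 23/29.531 ≈ 280.4°.
cos 280.4° = 0.180, so f = (1 − 0.180)/2 = 0.410, so 41%.

41%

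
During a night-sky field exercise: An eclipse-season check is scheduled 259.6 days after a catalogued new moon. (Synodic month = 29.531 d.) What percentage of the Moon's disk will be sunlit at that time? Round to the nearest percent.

Reduce mod P: 259.6 − 8×29.531 = 23.35 d into the current lunation.
Phase angle: θ = 360°·(23.35 d)/(29.531 d) = 284.7°.
Illuminated fraction = (1 − cos 284.7°)/2 = (1 − 0.253)/2 ≈ 0.373, so 37%.

37%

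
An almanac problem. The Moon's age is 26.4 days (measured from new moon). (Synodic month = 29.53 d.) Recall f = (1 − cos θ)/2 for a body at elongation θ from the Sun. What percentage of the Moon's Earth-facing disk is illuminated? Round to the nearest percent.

Phase angle: θ = 360°·(26.4 d)/(29.53 d) = 321.8°.
cos 321.8° = 0.786, so f = (1 − 0.786)/2 = 0.107, so 11%.

11%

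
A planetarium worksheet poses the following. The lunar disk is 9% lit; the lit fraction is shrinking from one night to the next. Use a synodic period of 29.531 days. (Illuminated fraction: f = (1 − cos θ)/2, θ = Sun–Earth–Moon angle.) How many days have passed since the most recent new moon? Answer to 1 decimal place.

26.7 days

From f = (1 − cos θ)/2: cos θ = 1 − 2×0.09 = 0.820; arccos → 34.9°.
Waning ⇒ past full, so θ = 360° − 34.9° = 325.1°.
At 360°/29.531 d per day, 325.1° corresponds to 26.67 days.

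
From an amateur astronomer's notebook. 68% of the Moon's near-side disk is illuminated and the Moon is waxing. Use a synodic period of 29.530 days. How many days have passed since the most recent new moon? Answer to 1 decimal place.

cos θ = 1 − 2f = -0.360, giving a principal value of 111.1°.
Before full moon the principal value applies: θ = 111.1°.
At 360°/29.530 d per day, 111.1° corresponds to 9.11 days.

9.1 days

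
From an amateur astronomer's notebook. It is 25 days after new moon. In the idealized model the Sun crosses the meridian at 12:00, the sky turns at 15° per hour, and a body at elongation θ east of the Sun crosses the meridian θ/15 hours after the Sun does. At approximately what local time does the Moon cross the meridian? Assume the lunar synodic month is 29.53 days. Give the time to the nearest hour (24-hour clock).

The Moon has covered 25/29.53 of its cycle, so θ ≈ 360° × 25/29.53 = 304.8°.
The Moon trails the Sun by θ/15 = 304.8/15 ≈ 20.32 hours.
12:00 + 20.32 h ≈ 08:19 → 08:00 to the nearest hour.

08:00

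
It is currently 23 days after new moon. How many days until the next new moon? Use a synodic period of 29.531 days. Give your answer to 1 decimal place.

6.5 days

The next new moon completes the synodic month: 29.531 − 23 = 6.531 days.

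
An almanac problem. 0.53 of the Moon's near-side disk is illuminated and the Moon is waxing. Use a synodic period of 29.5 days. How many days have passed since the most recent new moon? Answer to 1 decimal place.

Invert f = (1 − cos θ)/2 to get cos θ = 1 − 2(0.53) = -0.060, hence θ₀ = arccos -0.060 = 93.4°.
Waxing ⇒ before full, so θ = 93.4°.
That fraction of the synodic month is 93.4/360 × 29.5 d ≈ 7.66 d.

7.7 days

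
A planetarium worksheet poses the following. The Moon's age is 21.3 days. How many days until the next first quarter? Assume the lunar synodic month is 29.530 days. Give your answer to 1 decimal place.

15.6 days

First quarter occurs at elongation 90°, i.e. at age 29.530 × 90/360 = 7.383 d.
This lunation's first quarter (7.383 d) has passed, so add one period: 36.913 − 21.3 = 15.613 days.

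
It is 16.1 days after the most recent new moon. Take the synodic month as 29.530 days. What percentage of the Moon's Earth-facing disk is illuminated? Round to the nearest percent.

Phase angle: θ = 360°·(16.1 d)/(29.530 d) = 196.3°.
Illuminated fraction = (1 − cos 196.3°)/2 = (1 − (-0.960))/2 ≈ 0.980, so 98%.

98%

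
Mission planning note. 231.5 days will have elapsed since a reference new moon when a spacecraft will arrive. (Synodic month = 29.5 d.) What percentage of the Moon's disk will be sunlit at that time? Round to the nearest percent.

21%

231.5/29.5 = 7.847 lunations, so 7 complete cycles and 25.00 d into the next.
The Moon has covered 25.00/29.5 of its cycle, so θ ≈ 360° × 25.00/29.5 = 305.1°.
With cos θ = 0.575, the lit fraction is (1 − 0.575)/2 ≈ 0.213, so 21%.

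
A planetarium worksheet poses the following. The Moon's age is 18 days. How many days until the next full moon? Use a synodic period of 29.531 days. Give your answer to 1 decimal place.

Full moon occurs at elongation 180°, i.e. at age 29.531 × 180/360 = 14.765 d.
Already past this cycle's full moon; the next is at 14.765 + 29.531 = 44.296 d, so 44.296 − 18 = 26.296 days.

26.3 days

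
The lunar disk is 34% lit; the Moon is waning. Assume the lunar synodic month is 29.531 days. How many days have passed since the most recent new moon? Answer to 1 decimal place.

Invert f = (1 − cos θ)/2 to get cos θ = 1 − 2(0.34) = 0.320, hence θ₀ = arccos 0.320 = 71.3°.
A waning Moon lies in 180°–360°, so θ = 360° − 71.3° = 288.7°.
That fraction of the synodic month is 288.7/360 × 29.531 d ≈ 23.68 d.

23.7 days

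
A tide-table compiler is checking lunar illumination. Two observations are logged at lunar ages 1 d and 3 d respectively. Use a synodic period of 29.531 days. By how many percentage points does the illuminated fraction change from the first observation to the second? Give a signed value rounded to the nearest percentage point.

First observation: θ = 360°·1/29.531 = 12.2°, so f = 0.011.
Second observation: θ = 36.6°, f = 0.098.
Δf = 0.098 − 0.011 = +0.087, i.e. +9 pp.

+9 pp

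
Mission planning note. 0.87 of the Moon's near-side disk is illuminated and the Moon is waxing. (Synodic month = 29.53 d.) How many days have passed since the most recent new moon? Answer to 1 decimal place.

Invert f = (1 − cos θ)/2 to get cos θ = 1 − 2(0.87) = -0.740, hence θ₀ = arccos -0.740 = 137.7°.
Waxing ⇒ before full, so θ = 137.7°.
Age = 29.53 × 137.7°/360° ≈ 11.30 days.

11.3 days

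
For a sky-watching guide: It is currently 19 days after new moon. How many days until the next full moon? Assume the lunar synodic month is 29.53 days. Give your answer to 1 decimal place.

25.3 days

Full moon is 0.5 of the way through the cycle: age 0.5 × 29.53 = 14.765 d.
Already past this cycle's full moon; the next is at 14.765 + 29.53 = 44.295 d, so 44.295 − 19 = 25.295 days.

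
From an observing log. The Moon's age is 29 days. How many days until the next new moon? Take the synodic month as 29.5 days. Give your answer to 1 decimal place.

The next new moon completes the synodic month: 29.5 − 29 = 0.500 days.

0.5 days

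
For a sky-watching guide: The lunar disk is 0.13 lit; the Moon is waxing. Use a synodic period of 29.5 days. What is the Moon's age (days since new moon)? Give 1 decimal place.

From f = (1 − cos θ)/2: cos θ = 1 − 2×0.13 = 0.740; arccos → 42.3°.
Waxing ⇒ before full, so θ = 42.3°.
That fraction of the synodic month is 42.3/360 × 29.5 d ≈ 3.46 d.

3.5 days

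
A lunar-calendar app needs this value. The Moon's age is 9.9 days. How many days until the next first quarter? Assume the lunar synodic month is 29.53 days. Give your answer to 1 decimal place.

First quarter is 0.25 of the way through the cycle: age 0.25 × 29.53 = 7.383 d.
Already past this cycle's first quarter; the next is at 7.383 + 29.53 = 36.913 d, so 36.913 − 9.9 = 27.013 days.

27.0 days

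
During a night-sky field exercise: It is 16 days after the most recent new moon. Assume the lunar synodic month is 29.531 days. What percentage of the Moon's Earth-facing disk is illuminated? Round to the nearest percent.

98%

Elongation θ = 360° × 16/29.531 ≈ 195.0°.
Illuminated fraction = (1 − cos 195.0°)/2 = (1 − (-0.966))/2 ≈ 0.983, so 98%.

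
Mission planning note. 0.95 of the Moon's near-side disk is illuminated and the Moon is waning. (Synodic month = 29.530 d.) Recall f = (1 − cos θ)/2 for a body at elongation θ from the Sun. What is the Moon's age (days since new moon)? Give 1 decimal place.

16.9 days

From f = (1 − cos θ)/2: cos θ = 1 − 2×0.95 = -0.900; arccos → 154.2°.
A waning Moon lies in 180°–360°, so θ = 360° − 154.2° = 205.8°.
That fraction of the synodic month is 205.8/360 × 29.530 d ≈ 16.88 d.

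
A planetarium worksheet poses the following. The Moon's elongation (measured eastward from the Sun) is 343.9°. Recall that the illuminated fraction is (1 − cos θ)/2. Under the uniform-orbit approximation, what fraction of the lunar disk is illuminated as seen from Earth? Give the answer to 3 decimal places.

f = (1 − cos 343.9°)/2 = (1 − 0.961)/2 ≈ 0.020.

0.020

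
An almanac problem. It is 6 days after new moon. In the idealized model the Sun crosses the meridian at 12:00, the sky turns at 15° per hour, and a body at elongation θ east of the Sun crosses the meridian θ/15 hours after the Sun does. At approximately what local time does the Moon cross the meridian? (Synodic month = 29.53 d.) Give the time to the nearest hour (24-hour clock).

Phase angle: θ = 360°·(6 d)/(29.53 d) = 73.1°.
The Moon trails the Sun by θ/15 = 73.1/15 ≈ 4.88 hours.
12:00 + 4.88 h ≈ 16:53 → 17:00 to the nearest hour.

17:00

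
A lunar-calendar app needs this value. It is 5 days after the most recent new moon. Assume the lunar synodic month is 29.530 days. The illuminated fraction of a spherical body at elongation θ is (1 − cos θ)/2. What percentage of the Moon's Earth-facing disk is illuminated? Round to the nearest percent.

The Moon has covered 5/29.530 of its cycle, so θ ≈ 360° × 5/29.530 = 61.0°.
Illuminated fraction = (1 − cos 61.0°)/2 = (1 − 0.485)/2 ≈ 0.257, so 26%.

26%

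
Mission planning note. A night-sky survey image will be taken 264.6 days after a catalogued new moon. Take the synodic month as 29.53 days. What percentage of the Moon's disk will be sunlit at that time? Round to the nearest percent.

Reduce mod P: 264.6 − 8×29.53 = 28.36 d into the current lunation.
Phase angle: θ = 360°·(28.36 d)/(29.53 d) = 345.7°.
Illuminated fraction = (1 − cos 345.7°)/2 = (1 − 0.969)/2 ≈ 0.015, so 2%.

2%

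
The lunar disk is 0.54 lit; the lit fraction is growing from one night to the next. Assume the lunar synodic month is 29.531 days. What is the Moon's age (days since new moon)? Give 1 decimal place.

7.8 days

From f = (1 − cos θ)/2: cos θ = 1 − 2×0.54 = -0.080; arccos → 94.6°.
The Moon is waxing (0°–180°), so θ = 94.6° directly.
Age = 29.531 × 94.6°/360° ≈ 7.76 days.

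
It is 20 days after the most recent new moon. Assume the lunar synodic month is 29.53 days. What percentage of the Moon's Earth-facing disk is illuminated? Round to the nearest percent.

Elongation θ = 360° × 20/29.53 ≈ 243.8°.
Illuminated fraction = (1 − cos 243.8°)/2 = (1 − (-0.441))/2 ≈ 0.721, so 72%.

72%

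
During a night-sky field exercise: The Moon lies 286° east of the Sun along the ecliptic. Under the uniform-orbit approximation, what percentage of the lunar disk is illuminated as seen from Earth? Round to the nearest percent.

36%

Half-versine of 286°: (1 − 0.276)/2 = 0.362, i.e. 36%.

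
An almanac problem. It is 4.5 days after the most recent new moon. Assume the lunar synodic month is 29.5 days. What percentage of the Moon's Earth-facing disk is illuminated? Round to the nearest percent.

21%

Elongation θ = 360° × 4.5/29.5 ≈ 54.9°.
Illuminated fraction = (1 − cos 54.9°)/2 = (1 − 0.575)/2 ≈ 0.213, so 21%.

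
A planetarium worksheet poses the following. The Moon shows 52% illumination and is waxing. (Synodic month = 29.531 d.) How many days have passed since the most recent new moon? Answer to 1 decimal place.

cos θ = 1 − 2f = -0.040, giving a principal value of 92.3°.
The Moon is waxing (0°–180°), so θ = 92.3° directly.
At 360°/29.531 d per day, 92.3° corresponds to 7.57 days.

7.6 days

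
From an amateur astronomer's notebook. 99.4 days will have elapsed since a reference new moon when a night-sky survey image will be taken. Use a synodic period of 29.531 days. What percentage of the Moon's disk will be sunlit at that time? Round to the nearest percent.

83%

99.4/29.531 = 3.366 lunations, so 3 complete cycles and 10.81 d into the next.
Elongation θ = 360° × 10.81/29.531 ≈ 131.7°.
cos 131.7° = (-0.666), so f = (1 − (-0.666))/2 = 0.833, so 83%.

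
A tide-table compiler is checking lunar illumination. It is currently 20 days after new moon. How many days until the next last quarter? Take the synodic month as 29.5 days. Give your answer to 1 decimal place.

2.1 days

Last quarter occurs at elongation 270°, i.e. at age 29.5 × 270/360 = 22.125 d.
That is 22.125 − 20 = 2.125 days ahead.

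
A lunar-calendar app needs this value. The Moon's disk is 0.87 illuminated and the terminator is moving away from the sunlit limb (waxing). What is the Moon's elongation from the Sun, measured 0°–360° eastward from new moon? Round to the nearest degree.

From f = (1 − cos θ)/2: cos θ = 1 − 2×0.87 = -0.740; arccos → 137.7°.
Waxing ⇒ before full, so θ = 137.7°.

138°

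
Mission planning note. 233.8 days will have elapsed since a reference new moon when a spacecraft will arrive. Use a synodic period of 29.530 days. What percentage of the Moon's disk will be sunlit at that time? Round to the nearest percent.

7%

Reduce mod P: 233.8 − 7×29.530 = 27.09 d into the current lunation.
The Moon has covered 27.09/29.530 of its cycle, so θ ≈ 360° × 27.09/29.530 = 330.3°.
cos 330.3° = 0.868, so f = (1 − 0.868)/2 = 0.066, so 7%.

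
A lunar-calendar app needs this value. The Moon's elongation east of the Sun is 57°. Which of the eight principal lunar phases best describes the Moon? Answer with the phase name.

57° lies in the waxing crescent sector of the 8-phase cycle.

waxing crescent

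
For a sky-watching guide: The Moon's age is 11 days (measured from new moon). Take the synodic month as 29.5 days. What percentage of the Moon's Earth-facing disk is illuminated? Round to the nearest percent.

85%

The Moon has covered 11/29.5 of its cycle, so θ ≈ 360° × 11/29.5 = 134.2°.
With cos θ = (-0.698), the lit fraction is (1 − (-0.698))/2 ≈ 0.849, so 85%.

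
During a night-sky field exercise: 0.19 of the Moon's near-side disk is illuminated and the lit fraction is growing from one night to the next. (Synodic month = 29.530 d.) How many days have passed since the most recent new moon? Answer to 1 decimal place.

4.2 days

Invert f = (1 − cos θ)/2 to get cos θ = 1 − 2(0.19) = 0.620, hence θ₀ = arccos 0.620 = 51.7°.
The Moon is waxing (0°–180°), so θ = 51.7° directly.
At 360°/29.530 d per day, 51.7° corresponds to 4.24 days.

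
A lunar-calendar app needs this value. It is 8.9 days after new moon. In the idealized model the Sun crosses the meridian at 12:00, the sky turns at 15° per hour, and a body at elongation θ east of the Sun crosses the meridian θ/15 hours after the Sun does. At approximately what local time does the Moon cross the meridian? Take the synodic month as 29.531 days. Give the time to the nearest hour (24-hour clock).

19:00

Elongation θ = 360° × 8.9/29.531 ≈ 108.5°.
At 15° of sky rotation per hour, 108.5° corresponds to a 7.23 h lag.
12:00 + 7.23 h ≈ 19:14 → 19:00 to the nearest hour.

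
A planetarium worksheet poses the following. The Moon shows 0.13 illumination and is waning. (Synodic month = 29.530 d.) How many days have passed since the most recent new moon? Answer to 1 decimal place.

From f = (1 − cos θ)/2: cos θ = 1 − 2×0.13 = 0.740; arccos → 42.3°.
Waning ⇒ past full, so θ = 360° − 42.3° = 317.7°.
Age = 29.530 × 317.7°/360° ≈ 26.06 days.

26.1 days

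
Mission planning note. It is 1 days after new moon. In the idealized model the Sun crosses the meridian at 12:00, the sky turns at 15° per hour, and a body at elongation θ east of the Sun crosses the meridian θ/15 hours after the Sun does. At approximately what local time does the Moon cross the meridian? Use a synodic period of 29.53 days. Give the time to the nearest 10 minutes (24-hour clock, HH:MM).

12:50

Phase angle: θ = 360°·(1 d)/(29.53 d) = 12.2°.
The Moon trails the Sun by θ/15 = 12.2/15 ≈ 0.81 hours.
12:00 + 0.813 h ≈ 12:49 → 12:50 to the nearest ten minutes.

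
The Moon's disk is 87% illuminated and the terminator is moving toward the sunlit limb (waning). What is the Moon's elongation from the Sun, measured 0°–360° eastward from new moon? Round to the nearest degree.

From f = (1 − cos θ)/2: cos θ = 1 − 2×0.87 = -0.740; arccos → 137.7°.
Since the Moon is past full (waning), take the reflex angle: θ = 360° − 137.7° = 222.3°.

222°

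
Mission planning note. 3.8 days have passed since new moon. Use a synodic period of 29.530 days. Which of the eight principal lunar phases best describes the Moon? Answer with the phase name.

θ ≈ 360° × 3.8/29.530 = 46°, which falls in the waxing crescent sector.

waxing crescent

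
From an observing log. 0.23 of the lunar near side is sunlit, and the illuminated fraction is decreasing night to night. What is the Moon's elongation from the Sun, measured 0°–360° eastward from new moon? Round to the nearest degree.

cos θ = 1 − 2f = 0.540, giving a principal value of 57.3°.
Since the Moon is past full (waning), take the reflex angle: θ = 360° − 57.3° = 302.7°.

303°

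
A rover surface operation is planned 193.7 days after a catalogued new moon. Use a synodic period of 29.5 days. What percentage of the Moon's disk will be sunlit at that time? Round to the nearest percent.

96%

193.7/29.5 = 6.566 lunations, so 6 complete cycles and 16.70 d into the next.
Phase angle: θ = 360°·(16.70 d)/(29.5 d) = 203.8°.
With cos θ = (-0.915), the lit fraction is (1 − (-0.915))/2 ≈ 0.957, so 96%.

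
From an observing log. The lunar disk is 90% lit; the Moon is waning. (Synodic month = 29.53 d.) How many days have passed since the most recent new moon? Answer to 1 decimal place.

Invert f = (1 − cos θ)/2 to get cos θ = 1 − 2(0.90) = -0.800, hence θ₀ = arccos -0.800 = 143.1°.
Waning ⇒ past full, so θ = 360° − 143.1° = 216.9°.
Age = 29.53 × 216.9°/360° ≈ 17.79 days.

17.8 days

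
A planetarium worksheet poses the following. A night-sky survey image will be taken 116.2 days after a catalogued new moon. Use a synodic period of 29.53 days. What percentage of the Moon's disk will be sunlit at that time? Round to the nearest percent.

116.2 d spans 3 complete synodic months (3 × 29.53 = 88.59 d) plus 27.61 d.
Phase angle: θ = 360°·(27.61 d)/(29.53 d) = 336.6°.
Illuminated fraction = (1 − cos 336.6°)/2 = (1 − 0.918)/2 ≈ 0.041, so 4%.

4%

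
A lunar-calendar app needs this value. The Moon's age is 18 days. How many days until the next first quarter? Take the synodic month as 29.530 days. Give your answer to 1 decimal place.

18.9 days

First quarter is 0.25 of the way through the cycle: age 0.25 × 29.530 = 7.383 d.
Already past this cycle's first quarter; the next is at 7.383 + 29.530 = 36.913 d, so 36.913 − 18 = 18.913 days.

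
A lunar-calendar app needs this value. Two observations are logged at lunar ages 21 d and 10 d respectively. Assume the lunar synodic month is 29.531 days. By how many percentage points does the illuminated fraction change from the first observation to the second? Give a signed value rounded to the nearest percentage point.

+14 percentage points

θ₁ = 360° × 21/29.531 = 256.0°, f₁ = (1 − cos θ₁)/2 = 0.621.
θ₂ = 360° × 10/29.531 = 121.9°, f₂ = (1 − cos θ₂)/2 = 0.764.
Change = f₂ − f₁ = +0.143 → +14 percentage points.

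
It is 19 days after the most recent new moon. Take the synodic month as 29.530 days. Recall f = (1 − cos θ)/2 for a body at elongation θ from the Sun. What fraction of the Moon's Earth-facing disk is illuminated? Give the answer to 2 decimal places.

0.81

The Moon has covered 19/29.530 of its cycle, so θ ≈ 360° × 19/29.530 = 231.6°.
Illuminated fraction = (1 − cos 231.6°)/2 = (1 − (-0.621))/2 ≈ 0.810.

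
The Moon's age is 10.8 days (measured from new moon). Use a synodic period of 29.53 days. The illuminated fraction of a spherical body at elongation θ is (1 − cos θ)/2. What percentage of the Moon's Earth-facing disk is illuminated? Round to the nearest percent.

83%

The Moon has covered 10.8/29.53 of its cycle, so θ ≈ 360° × 10.8/29.53 = 131.7°.
With cos θ = (-0.665), the lit fraction is (1 − (-0.665))/2 ≈ 0.832, so 83%.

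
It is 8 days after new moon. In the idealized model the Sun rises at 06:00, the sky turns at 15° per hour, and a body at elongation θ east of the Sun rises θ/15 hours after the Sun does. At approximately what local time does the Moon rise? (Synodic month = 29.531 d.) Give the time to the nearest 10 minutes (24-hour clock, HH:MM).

12:30

Phase angle: θ = 360°·(8 d)/(29.531 d) = 97.5°.
At 15° of sky rotation per hour, 97.5° corresponds to a 6.50 h lag.
06:00 + 6.502 h ≈ 12:30 → 12:30 to the nearest ten minutes.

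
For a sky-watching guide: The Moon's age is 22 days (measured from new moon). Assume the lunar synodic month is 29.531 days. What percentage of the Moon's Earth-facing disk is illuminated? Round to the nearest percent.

Phase angle: θ = 360°·(22 d)/(29.531 d) = 268.2°.
Illuminated fraction = (1 − cos 268.2°)/2 = (1 − (-0.032))/2 ≈ 0.516, so 52%.

52%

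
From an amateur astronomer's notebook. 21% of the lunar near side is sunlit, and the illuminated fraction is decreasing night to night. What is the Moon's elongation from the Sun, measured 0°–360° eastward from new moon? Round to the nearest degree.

305°

cos θ = 1 − 2f = 0.580, giving a principal value of 54.5°.
A waning Moon lies in 180°–360°, so θ = 360° − 54.5° = 305.5°.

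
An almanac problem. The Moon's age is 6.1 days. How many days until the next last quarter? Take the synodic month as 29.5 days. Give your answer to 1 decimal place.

Last quarter occurs at elongation 270°, i.e. at age 29.5 × 270/360 = 22.125 d.
That is 22.125 − 6.1 = 16.025 days ahead.

16.0 days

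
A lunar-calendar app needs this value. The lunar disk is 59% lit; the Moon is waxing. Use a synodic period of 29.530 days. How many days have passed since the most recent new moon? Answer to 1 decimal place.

cos θ = 1 − 2f = -0.180, giving a principal value of 100.4°.
Waxing ⇒ before full, so θ = 100.4°.
At 360°/29.530 d per day, 100.4° corresponds to 8.23 days.

8.2 days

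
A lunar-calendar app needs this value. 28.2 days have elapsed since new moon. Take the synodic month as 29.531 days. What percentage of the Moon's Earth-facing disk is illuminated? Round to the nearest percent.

The Moon has covered 28.2/29.531 of its cycle, so θ ≈ 360° × 28.2/29.531 = 343.8°.
Illuminated fraction = (1 − cos 343.8°)/2 = (1 − 0.960)/2 ≈ 0.020, so 2%.

2%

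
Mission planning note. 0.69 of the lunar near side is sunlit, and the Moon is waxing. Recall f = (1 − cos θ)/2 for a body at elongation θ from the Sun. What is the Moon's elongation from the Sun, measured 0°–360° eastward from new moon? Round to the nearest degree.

From f = (1 − cos θ)/2: cos θ = 1 − 2×0.69 = -0.380; arccos → 112.3°.
Waxing ⇒ before full, so θ = 112.3°.

112°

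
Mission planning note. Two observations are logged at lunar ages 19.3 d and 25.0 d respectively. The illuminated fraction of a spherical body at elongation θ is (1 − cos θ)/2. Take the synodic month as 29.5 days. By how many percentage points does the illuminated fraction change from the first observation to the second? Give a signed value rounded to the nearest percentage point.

-57 pp

θ₁ = 360° × 19.3/29.5 = 235.5°, f₁ = (1 − cos θ₁)/2 = 0.783.
θ₂ = 360° × 25.0/29.5 = 305.1°, f₂ = (1 − cos θ₂)/2 = 0.213.
Change = f₂ − f₁ = -0.570 → -57 percentage points.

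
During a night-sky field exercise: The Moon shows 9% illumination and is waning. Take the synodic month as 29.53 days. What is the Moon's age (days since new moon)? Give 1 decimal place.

Invert f = (1 − cos θ)/2 to get cos θ = 1 − 2(0.09) = 0.820, hence θ₀ = arccos 0.820 = 34.9°.
A waning Moon lies in 180°–360°, so θ = 360° − 34.9° = 325.1°.
That fraction of the synodic month is 325.1/360 × 29.53 d ≈ 26.67 d.

26.7 days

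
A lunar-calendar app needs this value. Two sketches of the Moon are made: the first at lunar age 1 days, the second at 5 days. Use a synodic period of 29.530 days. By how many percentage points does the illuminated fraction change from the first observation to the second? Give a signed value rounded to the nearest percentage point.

θ₁ = 360° × 1/29.530 = 12.2°, f₁ = (1 − cos θ₁)/2 = 0.011.
θ₂ = 360° × 5/29.530 = 61.0°, f₂ = (1 − cos θ₂)/2 = 0.257.
Change = f₂ − f₁ = +0.246 → +25 percentage points.

+25 pp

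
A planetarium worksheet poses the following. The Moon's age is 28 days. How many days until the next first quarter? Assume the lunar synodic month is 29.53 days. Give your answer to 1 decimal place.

First quarter is 0.25 of the way through the cycle: age 0.25 × 29.53 = 7.383 d.
This lunation's first quarter (7.383 d) has passed, so add one period: 36.913 − 28 = 8.913 days.

8.9 days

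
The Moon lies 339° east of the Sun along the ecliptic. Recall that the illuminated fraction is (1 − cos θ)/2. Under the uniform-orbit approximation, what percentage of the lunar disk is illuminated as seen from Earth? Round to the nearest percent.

3%

f = (1 − cos 339°)/2 = (1 − 0.934)/2 ≈ 0.033, i.e. 3%.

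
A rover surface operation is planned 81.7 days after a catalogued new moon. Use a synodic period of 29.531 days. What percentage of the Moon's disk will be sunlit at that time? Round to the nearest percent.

45%

81.7/29.531 = 2.767 lunations, so 2 complete cycles and 22.64 d into the next.
The Moon has covered 22.64/29.531 of its cycle, so θ ≈ 360° × 22.64/29.531 = 276.0°.
cos 276.0° = 0.104, so f = (1 − 0.104)/2 = 0.448, so 45%.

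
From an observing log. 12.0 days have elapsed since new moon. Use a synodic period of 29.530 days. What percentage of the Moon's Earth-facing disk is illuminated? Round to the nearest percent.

The Moon has covered 12.0/29.530 of its cycle, so θ ≈ 360° × 12.0/29.530 = 146.3°.
Illuminated fraction = (1 − cos 146.3°)/2 = (1 − (-0.832))/2 ≈ 0.916, so 92%.

92%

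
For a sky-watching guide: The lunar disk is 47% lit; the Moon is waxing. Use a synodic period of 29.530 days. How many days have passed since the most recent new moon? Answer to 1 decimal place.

7.1 days

From f = (1 − cos θ)/2: cos θ = 1 − 2×0.47 = 0.060; arccos → 86.6°.
Before full moon the principal value applies: θ = 86.6°.
That fraction of the synodic month is 86.6/360 × 29.530 d ≈ 7.10 d.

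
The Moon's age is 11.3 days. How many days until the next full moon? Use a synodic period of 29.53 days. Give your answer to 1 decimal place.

3.5 days

Full moon is 0.5 of the way through the cycle: age 0.5 × 29.53 = 14.765 d.
So 3.465 days remain (14.765 − 11.3).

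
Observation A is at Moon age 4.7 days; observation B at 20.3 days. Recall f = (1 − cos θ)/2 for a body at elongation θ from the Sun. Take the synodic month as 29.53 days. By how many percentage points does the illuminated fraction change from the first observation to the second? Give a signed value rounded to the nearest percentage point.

First observation: θ = 360°·4.7/29.53 = 57.3°, so f = 0.230.
Second observation: θ = 247.5°, f = 0.692.
Δf = 0.692 − 0.230 = +0.462, i.e. +46 pp.

+46 pp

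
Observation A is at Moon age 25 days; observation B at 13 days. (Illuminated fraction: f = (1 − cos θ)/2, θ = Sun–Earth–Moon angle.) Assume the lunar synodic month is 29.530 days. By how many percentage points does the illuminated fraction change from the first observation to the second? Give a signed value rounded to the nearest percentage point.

+75 pp

First observation: θ = 360°·25/29.530 = 304.8°, so f = 0.215.
Second observation: θ = 158.5°, f = 0.965.
Δf = 0.965 − 0.215 = +0.750, i.e. +75 pp.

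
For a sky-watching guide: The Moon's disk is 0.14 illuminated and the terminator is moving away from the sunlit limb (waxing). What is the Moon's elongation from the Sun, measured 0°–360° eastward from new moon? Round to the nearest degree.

44°

From f = (1 − cos θ)/2: cos θ = 1 − 2×0.14 = 0.720; arccos → 43.9°.
Before full moon the principal value applies: θ = 43.9°.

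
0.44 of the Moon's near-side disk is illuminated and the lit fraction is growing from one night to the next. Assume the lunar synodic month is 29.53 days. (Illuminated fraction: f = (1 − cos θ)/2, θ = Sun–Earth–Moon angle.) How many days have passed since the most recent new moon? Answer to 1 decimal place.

cos θ = 1 − 2f = 0.120, giving a principal value of 83.1°.
The Moon is waxing (0°–180°), so θ = 83.1° directly.
At 360°/29.53 d per day, 83.1° corresponds to 6.82 days.

6.8 days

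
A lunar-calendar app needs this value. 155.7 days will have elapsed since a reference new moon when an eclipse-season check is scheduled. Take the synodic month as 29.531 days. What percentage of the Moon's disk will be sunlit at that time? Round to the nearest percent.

155.7/29.531 = 5.272 lunations, so 5 complete cycles and 8.04 d into the next.
Phase angle: θ = 360°·(8.04 d)/(29.531 d) = 98.1°.
cos 98.1° = (-0.140), so f = (1 − (-0.140))/2 = 0.570, so 57%.

57%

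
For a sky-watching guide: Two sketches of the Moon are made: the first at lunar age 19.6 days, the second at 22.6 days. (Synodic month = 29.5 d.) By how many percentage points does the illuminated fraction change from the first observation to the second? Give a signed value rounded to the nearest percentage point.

-31 percentage points

First observation: θ = 360°·19.6/29.5 = 239.2°, so f = 0.756.
Second observation: θ = 275.8°, f = 0.450.
Δf = 0.450 − 0.756 = -0.307, i.e. -31 pp.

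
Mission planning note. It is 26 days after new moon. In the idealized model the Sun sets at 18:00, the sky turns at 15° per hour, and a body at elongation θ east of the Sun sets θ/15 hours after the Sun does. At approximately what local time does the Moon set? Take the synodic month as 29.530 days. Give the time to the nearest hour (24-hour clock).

The Moon has covered 26/29.530 of its cycle, so θ ≈ 360° × 26/29.530 = 317.0°.
The Moon trails the Sun by θ/15 = 317.0/15 ≈ 21.13 hours.
18:00 + 21.13 h ≈ 15:08 → 15:00 to the nearest hour.

15:00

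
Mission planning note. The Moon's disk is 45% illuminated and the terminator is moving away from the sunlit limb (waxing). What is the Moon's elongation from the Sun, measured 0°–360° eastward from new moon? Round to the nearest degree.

84°

Invert f = (1 − cos θ)/2 to get cos θ = 1 − 2(0.45) = 0.100, hence θ₀ = arccos 0.100 = 84.3°.
Before full moon the principal value applies: θ = 84.3°.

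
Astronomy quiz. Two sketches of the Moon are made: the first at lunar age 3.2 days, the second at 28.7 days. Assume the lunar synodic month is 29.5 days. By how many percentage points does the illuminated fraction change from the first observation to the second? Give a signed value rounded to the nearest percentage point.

First observation: θ = 360°·3.2/29.5 = 39.1°, so f = 0.112.
Second observation: θ = 350.2°, f = 0.007.
Δf = 0.007 − 0.112 = -0.104, i.e. -10 pp.

-10 pp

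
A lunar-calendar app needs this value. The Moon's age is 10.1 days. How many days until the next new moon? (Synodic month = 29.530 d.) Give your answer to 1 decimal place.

19.4 days

The next new moon completes the synodic month: 29.530 − 10.1 = 19.430 days.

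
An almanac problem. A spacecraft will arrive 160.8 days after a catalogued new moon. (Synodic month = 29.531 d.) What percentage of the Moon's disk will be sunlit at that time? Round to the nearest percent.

160.8 d spans 5 complete synodic months (5 × 29.531 = 147.66 d) plus 13.15 d.
The Moon has covered 13.15/29.531 of its cycle, so θ ≈ 360° × 13.15/29.531 = 160.2°.
cos 160.2° = (-0.941), so f = (1 − (-0.941))/2 = 0.971, so 97%.

97%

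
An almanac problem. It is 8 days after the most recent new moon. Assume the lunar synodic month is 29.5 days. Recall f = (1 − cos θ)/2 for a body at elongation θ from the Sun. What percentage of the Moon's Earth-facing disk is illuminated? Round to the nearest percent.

57%

The Moon has covered 8/29.5 of its cycle, so θ ≈ 360° × 8/29.5 = 97.6°.
cos 97.6° = (-0.133), so f = (1 − (-0.133))/2 = 0.566, so 57%.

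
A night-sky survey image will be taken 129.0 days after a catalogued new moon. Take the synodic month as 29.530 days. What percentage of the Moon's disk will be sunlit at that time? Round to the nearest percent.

84%

Reduce mod P: 129.0 − 4×29.530 = 10.88 d into the current lunation.
Elongation θ = 360° × 10.88/29.530 ≈ 132.6°.
Illuminated fraction = (1 − cos 132.6°)/2 = (1 − (-0.677))/2 ≈ 0.839, so 84%.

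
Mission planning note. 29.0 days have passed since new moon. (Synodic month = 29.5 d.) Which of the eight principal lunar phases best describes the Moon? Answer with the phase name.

new moon

At 29.0/29.5 of the cycle, θ ≈ 354° — the new moon range.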